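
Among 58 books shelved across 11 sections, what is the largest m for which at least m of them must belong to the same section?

6

If each of the 11 sections held at most 5, the total would be at most 11 × 5 = 55 < 58, a contradiction.
So at least one holds ⌈58/11⌉ = 6.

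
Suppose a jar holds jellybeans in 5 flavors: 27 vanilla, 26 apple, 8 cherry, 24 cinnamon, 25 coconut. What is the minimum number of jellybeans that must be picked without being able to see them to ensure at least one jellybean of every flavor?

The hardest flavor to obtain is cherry: we could draw every other jellybean first — 110 − 8 = 102 jellybeans — without a single cherry one.
The next draw must be cherry, so 102 + 1 = 103.

103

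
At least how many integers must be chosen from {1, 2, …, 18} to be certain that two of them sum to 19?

Partition {1, …, 18} into 9 pairs: {1,18}, {2,17}, …, {9,10}.
Choosing 9 integers — say the integers 1 through 9 — takes one from each pair and avoids the property.
Choosing 10 forces two into the same pair by pigeonhole, and those sum to 19. So 10.

10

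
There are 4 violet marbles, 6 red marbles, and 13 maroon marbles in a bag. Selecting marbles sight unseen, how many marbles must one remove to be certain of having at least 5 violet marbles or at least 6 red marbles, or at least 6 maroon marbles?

15

Each of the 3 colors has its own threshold; avoid all of them simultaneously.
The worst case stops just short of every target: 4 violet, 5 red, 5 maroon — 4 + 5 + 5 = 14 marbles.
One more marble must push some color to its target, so 14 + 1 = 15.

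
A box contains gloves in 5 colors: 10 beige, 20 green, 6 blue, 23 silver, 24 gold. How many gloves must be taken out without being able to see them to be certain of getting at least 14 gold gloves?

The worst case draws every non-gold glove first: 10 + 20 + 6 + 23 = 59.
The next 14 draws are then forced to be gold, giving 59 + 14 = 73.

73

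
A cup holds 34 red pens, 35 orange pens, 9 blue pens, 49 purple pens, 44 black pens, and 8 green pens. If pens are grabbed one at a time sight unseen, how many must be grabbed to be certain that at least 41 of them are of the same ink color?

167

In the worst case we take at most 40 of each ink color, but all 34 red, all 35 orange, all 9 blue, and all 8 green (fewer than 40), giving 34 + 35 + 9 + 40 + 40 + 8 = 166.
One more pen then forces some ink color to 41, so 166 + 1 = 167.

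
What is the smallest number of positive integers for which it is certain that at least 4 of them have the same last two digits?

There are 100 possible two-digit endings acting as pigeonholes.
With 100 × 3 = 300 positive integers we could place exactly 3 in each, with no class reaching 4.
One more forces some class to hold 4, so 300 + 1 = 301.

301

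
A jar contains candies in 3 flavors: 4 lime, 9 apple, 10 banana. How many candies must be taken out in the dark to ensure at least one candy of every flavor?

20

The hardest flavor to obtain is lime: we could draw every other candy first — 23 − 4 = 19 candies — without a single lime one.
The next draw must be lime, so 19 + 1 = 20.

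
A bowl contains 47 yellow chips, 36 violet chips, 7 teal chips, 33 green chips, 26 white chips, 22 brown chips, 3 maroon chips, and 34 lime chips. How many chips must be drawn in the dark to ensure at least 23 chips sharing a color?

143

In the worst case we take at most 22 of each color, but all 7 teal and all 3 maroon (fewer than 22), giving 22 + 22 + 7 + 22 + 22 + 22 + 3 + 22 = 142.
One more chip then forces some color to 23, so 142 + 1 = 143.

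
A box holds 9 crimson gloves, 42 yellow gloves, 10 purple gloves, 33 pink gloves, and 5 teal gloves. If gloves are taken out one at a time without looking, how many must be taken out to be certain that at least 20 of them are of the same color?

Treat the 5 colors as pigeonholes.
In the worst case we take at most 19 of each color, but all 9 crimson, all 10 purple, and all 5 teal (fewer than 19), giving 9 + 19 + 10 + 19 + 5 = 62.
One more glove then forces some color to 20, so 62 + 1 = 63.

63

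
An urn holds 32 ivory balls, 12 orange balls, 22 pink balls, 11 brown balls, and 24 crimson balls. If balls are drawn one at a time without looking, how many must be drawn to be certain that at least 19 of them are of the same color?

78

In the worst case we take at most 18 of each color, but all 12 orange and all 11 brown (fewer than 18), giving 18 + 12 + 18 + 11 + 18 = 77.
One more ball then forces some color to 19, so 77 + 1 = 78.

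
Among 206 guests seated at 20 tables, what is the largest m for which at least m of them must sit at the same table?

11

If each of the 20 tables held at most 10, the total would be at most 20 × 10 = 200 < 206, a contradiction.
So at least one holds ⌈206/20⌉ = 11.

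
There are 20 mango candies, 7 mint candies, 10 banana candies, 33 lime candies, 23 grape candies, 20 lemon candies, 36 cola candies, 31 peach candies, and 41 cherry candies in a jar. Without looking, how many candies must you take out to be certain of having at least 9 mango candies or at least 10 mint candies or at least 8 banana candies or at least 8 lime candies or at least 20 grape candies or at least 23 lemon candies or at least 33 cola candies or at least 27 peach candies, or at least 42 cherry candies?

168

The worst case stops just short of every target: 8 mango, all 7 mint, 7 banana, 7 lime, 19 grape, all 20 lemon, 32 cola, 26 peach, 41 cherry — 8 + 7 + 7 + 7 + 19 + 20 + 32 + 26 + 41 = 167 candies.
One more candy must push some flavor to its target, so 167 + 1 = 168.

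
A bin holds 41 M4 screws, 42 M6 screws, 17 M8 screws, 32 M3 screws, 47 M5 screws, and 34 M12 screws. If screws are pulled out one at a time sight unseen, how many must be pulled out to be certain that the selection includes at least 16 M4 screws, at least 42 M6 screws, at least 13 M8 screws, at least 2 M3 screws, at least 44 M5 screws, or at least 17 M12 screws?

The worst case stops just short of every target: 15 M4, 41 M6, 12 M8, 1 M3, 43 M5, 16 M12 — 15 + 41 + 12 + 1 + 43 + 16 = 128 screws.
One more screw must push some size to its target, so 128 + 1 = 129.

129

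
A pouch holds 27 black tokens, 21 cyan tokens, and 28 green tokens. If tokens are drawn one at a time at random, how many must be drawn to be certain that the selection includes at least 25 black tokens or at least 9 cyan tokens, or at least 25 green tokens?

The worst case stops just short of every target: 24 black, 8 cyan, 24 green — 24 + 8 + 24 = 56 tokens.
One more token must push some color to its target, so 56 + 1 = 57.

57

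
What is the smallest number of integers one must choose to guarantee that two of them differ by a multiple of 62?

Use the pigeonhole principle on residue classes: two integers differ by a multiple of 62 exactly when they share a remainder mod 62.
There are 62 residue classes mod 62, so 62 integers can all lie in distinct classes.
One more integer must repeat a residue, giving a difference divisible by 62. So n = 62 + 1 = 63.

63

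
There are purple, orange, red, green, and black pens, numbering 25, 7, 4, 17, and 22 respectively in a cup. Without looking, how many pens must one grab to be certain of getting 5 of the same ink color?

The worst case takes 4 pens of each ink color without reaching 5 of any: 5 × 4 = 20.
The next pen must bring some ink color to 5, so 20 + 1 = 21.

21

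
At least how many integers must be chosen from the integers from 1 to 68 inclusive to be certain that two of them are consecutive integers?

Partition {1, …, 68} into 34 pairs: {1,2}, {3,4}, …, {67,68}.
Choosing 34 integers — say the 34 even numbers 2, 4, …, 68 — takes one from each pair and avoids the property.
Choosing 35 forces two into the same pair by pigeonhole, and those are consecutive. So 35.

35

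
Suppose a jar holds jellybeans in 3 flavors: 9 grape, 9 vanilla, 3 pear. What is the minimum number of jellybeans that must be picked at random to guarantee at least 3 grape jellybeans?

15

The worst case draws every non-grape jellybean first: 9 + 3 = 12.
The next 3 draws are then forced to be grape, giving 12 + 3 = 15.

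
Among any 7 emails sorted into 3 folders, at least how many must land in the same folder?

3

If each of the 3 folders held at most 2, the total would be at most 3 × 2 = 6 < 7, a contradiction.
So at least one holds ⌈7/3⌉ = 3.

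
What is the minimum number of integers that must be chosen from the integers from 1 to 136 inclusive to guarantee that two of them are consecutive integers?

69

Partition {1, …, 136} into 68 pairs: {1,2}, {3,4}, …, {135,136}.
Choosing 68 integers — say the 68 even numbers 2, 4, …, 136 — takes one from each pair and avoids the property.
Choosing 69 forces two into the same pair by pigeonhole, and those are consecutive. So 69.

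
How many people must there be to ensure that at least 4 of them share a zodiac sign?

37

There are 12 zodiac signs acting as pigeonholes.
With 12 × 3 = 36 people we could place exactly 3 in each, with no class reaching 4.
One more forces some class to hold 4, so 36 + 1 = 37.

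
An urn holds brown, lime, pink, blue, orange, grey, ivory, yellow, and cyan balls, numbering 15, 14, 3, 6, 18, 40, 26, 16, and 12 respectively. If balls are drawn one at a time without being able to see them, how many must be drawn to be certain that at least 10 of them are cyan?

The worst case draws every non-cyan ball first: 15 + 14 + 3 + 6 + 18 + 40 + 26 + 16 = 138.
The next 10 draws are then forced to be cyan, giving 138 + 10 = 148.

148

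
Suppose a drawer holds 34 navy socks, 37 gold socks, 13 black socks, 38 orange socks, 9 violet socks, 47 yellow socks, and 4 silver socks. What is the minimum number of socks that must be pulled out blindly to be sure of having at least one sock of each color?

The hardest color to obtain is silver: we could draw every other sock first — 182 − 4 = 178 socks — without a single silver one.
The next draw must be silver, so 178 + 1 = 179.

179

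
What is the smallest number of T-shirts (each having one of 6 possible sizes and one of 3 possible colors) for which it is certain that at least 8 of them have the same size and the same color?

127

There are 6 × 3 = 18 (size, color) combinations acting as pigeonholes.
With 18 × 7 = 126 T-shirts we could place exactly 7 in each, with no (size, color) pair reaching 8.
One more forces some (size, color) pair to hold 8, so 126 + 1 = 127.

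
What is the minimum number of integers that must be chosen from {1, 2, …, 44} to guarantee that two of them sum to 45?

23

Partition {1, …, 44} into 22 pairs: {1,44}, {2,43}, …, {22,23}.
Choosing 22 integers — say the integers 1 through 22 — takes one from each pair and avoids the property.
Choosing 23 forces two into the same pair by pigeonhole, and those sum to 45. So 23.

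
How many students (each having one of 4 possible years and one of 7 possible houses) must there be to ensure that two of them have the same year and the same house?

There are 4 × 7 = 28 (year, house) combinations acting as pigeonholes.
With 28 students we could place one in each, avoiding any repeat.
One more forces some (year, house) pair to hold 2, so 28 + 1 = 29.

29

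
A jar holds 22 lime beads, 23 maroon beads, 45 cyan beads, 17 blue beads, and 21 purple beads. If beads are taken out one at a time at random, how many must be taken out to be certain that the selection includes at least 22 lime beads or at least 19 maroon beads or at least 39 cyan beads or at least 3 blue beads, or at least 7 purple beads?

86

The worst case stops just short of every target: 21 lime, 18 maroon, 38 cyan, 2 blue, 6 purple — 21 + 18 + 38 + 2 + 6 = 85 beads.
One more bead must push some color to its target, so 85 + 1 = 86.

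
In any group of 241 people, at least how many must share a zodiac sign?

21

There are 12 zodiac signs, which serve as the pigeonholes.
If each of the 12 zodiac signs held at most 20, the total would be at most 12 × 20 = 240 < 241, a contradiction.
So at least one holds ⌈241/12⌉ = 21.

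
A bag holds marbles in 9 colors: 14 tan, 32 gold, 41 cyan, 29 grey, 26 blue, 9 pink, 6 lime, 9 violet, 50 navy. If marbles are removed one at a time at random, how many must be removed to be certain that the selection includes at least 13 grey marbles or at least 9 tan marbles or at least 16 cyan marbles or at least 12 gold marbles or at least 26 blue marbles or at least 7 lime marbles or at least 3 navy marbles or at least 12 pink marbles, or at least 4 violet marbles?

92

The worst case stops just short of every target: 8 tan, 11 gold, 15 cyan, 12 grey, 25 blue, all 9 pink, 6 lime, 3 violet, 2 navy — 8 + 11 + 15 + 12 + 25 + 9 + 6 + 3 + 2 = 91 marbles.
One more marble must push some color to its target, so 91 + 1 = 92.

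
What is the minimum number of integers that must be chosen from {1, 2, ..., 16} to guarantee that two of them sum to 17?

Partition {1, …, 16} into 8 pairs: {1,16}, {2,15}, …, {8,9}.
Choosing 8 integers — say the integers 1 through 8 — takes one from each pair and avoids the property.
Choosing 9 forces two into the same pair by pigeonhole, and those sum to 17. So 9.

9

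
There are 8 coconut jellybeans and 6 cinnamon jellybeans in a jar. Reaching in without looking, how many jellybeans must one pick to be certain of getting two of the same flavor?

3

The worst case takes 1 jellybean of each flavor without reaching 2 of any: 2 × 1 = 2.
The next jellybean must bring some flavor to 2, so 2 + 1 = 3.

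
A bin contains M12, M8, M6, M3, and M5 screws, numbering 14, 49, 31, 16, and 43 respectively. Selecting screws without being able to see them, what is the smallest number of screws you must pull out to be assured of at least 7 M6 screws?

129

To avoid M6 screws as long as possible, exhaust the other 4 sizes first.
The worst case draws every non-M6 screw first: 14 + 49 + 16 + 43 = 122.
The next 7 draws are then forced to be M6, giving 122 + 7 = 129.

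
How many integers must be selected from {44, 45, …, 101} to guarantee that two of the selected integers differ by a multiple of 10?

11

Group the integers by remainder mod 10; there are 10 residue classes, each nonempty in this range.
Choosing one from each class (10 integers) avoids any shared remainder.
One more choice must repeat a class, so two differ by a multiple of 10. Hence 10 + 1 = 11.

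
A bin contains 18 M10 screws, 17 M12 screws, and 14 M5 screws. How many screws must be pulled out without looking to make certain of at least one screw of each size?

36

The hardest size to obtain is M5: we could draw every other screw first — 49 − 14 = 35 screws — without a single M5 one.
The next draw must be M5, so 35 + 1 = 36.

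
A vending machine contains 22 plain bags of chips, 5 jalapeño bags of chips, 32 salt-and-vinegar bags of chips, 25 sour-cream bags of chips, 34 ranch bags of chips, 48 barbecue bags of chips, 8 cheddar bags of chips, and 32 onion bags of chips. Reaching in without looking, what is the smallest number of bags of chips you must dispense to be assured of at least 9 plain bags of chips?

193

To avoid plain bags of chips as long as possible, exhaust the other 7 flavors first.
The worst case draws every non-plain bag of chips first: 5 + 32 + 25 + 34 + 48 + 8 + 32 = 184.
The next 9 draws are then forced to be plain, giving 184 + 9 = 193.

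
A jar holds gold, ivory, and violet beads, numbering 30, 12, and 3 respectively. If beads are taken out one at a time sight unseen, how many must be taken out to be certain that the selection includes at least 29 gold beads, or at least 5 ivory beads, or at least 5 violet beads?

36

The worst case stops just short of every target: 28 gold, 4 ivory, all 3 violet — 28 + 4 + 3 = 35 beads.
One more bead must push some color to its target, so 35 + 1 = 36.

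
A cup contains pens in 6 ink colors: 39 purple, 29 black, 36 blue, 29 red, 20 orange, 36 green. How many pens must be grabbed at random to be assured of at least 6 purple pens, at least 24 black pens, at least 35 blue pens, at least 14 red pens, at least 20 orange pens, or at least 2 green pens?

Each of the 6 ink colors has its own threshold; avoid all of them simultaneously.
The worst case stops just short of every target: 5 purple, 23 black, 34 blue, 13 red, 19 orange, 1 green — 5 + 23 + 34 + 13 + 19 + 1 = 95 pens.
One more pen must push some ink color to its target, so 95 + 1 = 96.

96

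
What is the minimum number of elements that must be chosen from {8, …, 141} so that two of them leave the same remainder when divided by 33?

Use the pigeonhole principle on residue classes: group the integers by remainder mod 33; there are 33 residue classes, each nonempty in this range.
Choosing one from each class (33 integers) avoids any shared remainder.
One more choice must repeat a class, so two differ by a multiple of 33. Hence 33 + 1 = 34.

34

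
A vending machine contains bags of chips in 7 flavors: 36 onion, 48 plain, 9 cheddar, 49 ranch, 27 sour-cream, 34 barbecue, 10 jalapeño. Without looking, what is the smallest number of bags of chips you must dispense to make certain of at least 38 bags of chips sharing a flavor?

191

In the worst case we take at most 37 of each flavor, but all 36 onion, all 9 cheddar, all 27 sour-cream, all 34 barbecue, and all 10 jalapeño (fewer than 37), giving 36 + 37 + 9 + 37 + 27 + 34 + 10 = 190.
One more bag of chips then forces some flavor to 38, so 190 + 1 = 191.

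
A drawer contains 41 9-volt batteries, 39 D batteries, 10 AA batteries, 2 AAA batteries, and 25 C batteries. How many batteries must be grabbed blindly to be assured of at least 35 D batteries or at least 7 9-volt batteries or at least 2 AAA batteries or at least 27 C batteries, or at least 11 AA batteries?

The worst case stops just short of every target: 6 9-volt, 34 D, 10 AA, 1 AAA, all 25 C — 6 + 34 + 10 + 1 + 25 = 76 batteries.
One more battery must push some type to its target, so 76 + 1 = 77.

77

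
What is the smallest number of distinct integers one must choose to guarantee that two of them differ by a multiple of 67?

68

Two integers differ by a multiple of 67 exactly when they share a remainder mod 67.
There are 67 residue classes mod 67, so 67 integers can all lie in distinct classes.
One more integer must repeat a residue, giving a difference divisible by 67. So n = 67 + 1 = 68.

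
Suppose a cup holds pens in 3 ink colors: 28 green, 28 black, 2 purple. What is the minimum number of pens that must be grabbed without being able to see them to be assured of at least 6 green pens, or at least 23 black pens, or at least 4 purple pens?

30

The worst case stops just short of every target: 5 green, 22 black, all 2 purple — 5 + 22 + 2 = 29 pens.
One more pen must push some ink color to its target, so 29 + 1 = 30.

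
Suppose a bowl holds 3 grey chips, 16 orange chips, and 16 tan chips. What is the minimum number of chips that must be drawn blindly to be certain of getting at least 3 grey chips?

35

The worst case draws every non-grey chip first: 16 + 16 = 32.
The next 3 draws are then forced to be grey, giving 32 + 3 = 35.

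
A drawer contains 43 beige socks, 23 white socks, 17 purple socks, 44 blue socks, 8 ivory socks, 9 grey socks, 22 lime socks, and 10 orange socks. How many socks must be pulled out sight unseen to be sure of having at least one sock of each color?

169

The hardest color to obtain is ivory: we could draw every other sock first — 176 − 8 = 168 socks — without a single ivory one.
The next draw must be ivory, so 168 + 1 = 169.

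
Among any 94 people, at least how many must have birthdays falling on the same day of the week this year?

The 94 people fall into 7 days of the week.
If each of the 7 days of the week held at most 13, the total would be at most 7 × 13 = 91 < 94, a contradiction.
So at least one holds ⌈94/7⌉ = 14.

14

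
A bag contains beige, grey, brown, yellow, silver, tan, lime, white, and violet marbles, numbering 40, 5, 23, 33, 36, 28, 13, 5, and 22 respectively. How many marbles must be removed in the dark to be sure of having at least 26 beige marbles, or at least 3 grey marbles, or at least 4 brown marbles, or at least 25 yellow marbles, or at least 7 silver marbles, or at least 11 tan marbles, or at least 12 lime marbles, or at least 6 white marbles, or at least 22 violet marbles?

Each of the 9 colors has its own threshold; avoid all of them simultaneously.
The worst case stops just short of every target: 25 beige, 2 grey, 3 brown, 24 yellow, 6 silver, 10 tan, 11 lime, 5 white, 21 violet — 25 + 2 + 3 + 24 + 6 + 10 + 11 + 5 + 21 = 107 marbles.
One more marble must push some color to its target, so 107 + 1 = 108.

108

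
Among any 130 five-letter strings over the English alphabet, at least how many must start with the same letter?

5

There are 26 possible first letters, which serve as the pigeonholes.
If each of the 26 possible first letters held at most 4, the total would be at most 26 × 4 = 104 < 130, a contradiction.
So at least one holds ⌈130/26⌉ = 5.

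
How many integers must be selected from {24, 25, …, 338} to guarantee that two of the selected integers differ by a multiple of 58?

Group the integers by remainder mod 58; there are 58 residue classes, each nonempty in this range.
Choosing one from each class (58 integers) avoids any shared remainder.
One more choice must repeat a class, so two differ by a multiple of 58. Hence 58 + 1 = 59.

59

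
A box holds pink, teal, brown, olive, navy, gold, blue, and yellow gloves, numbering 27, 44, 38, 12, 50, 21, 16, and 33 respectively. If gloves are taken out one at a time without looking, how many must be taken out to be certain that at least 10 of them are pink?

The worst case draws every non-pink glove first: 44 + 38 + 12 + 50 + 21 + 16 + 33 = 214.
The next 10 draws are then forced to be pink, giving 214 + 10 = 224.

224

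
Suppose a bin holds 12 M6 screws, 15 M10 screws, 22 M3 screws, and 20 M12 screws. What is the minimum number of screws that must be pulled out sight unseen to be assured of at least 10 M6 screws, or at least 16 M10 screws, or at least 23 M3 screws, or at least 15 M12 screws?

61

The worst case stops just short of every target: 9 M6, 15 M10, 22 M3, 14 M12 — 9 + 15 + 22 + 14 = 60 screws.
One more screw must push some size to its target, so 60 + 1 = 61.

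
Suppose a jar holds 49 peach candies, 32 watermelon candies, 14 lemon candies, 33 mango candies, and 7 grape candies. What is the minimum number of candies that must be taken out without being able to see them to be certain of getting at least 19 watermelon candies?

122

The worst case draws every non-watermelon candy first: 49 + 14 + 33 + 7 = 103.
The next 19 draws are then forced to be watermelon, giving 103 + 19 = 122.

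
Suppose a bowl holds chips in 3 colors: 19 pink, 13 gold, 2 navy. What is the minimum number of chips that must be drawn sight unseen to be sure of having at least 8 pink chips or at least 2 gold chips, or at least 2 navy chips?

The worst case stops just short of every target: 7 pink, 1 gold, 1 navy — 7 + 1 + 1 = 9 chips.
One more chip must push some color to its target, so 9 + 1 = 10.

10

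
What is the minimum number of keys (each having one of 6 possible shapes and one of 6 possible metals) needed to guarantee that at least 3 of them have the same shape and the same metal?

There are 6 × 6 = 36 (shape, metal) combinations acting as pigeonholes.
With 36 × 2 = 72 keys we could place exactly 2 in each, with no (shape, metal) pair reaching 3.
One more forces some (shape, metal) pair to hold 3, so 72 + 1 = 73.

73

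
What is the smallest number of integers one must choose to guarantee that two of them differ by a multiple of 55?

56

Use the pigeonhole principle on residue classes: two integers differ by a multiple of 55 exactly when they share a remainder mod 55.
There are 55 residue classes mod 55, so 55 integers can all lie in distinct classes.
One more integer must repeat a residue, giving a difference divisible by 55. So n = 55 + 1 = 56.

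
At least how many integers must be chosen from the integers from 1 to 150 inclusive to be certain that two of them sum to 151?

Partition {1, …, 150} into 75 pairs: {1,150}, {2,149}, …, {75,76}.
Choosing 75 integers — say the integers 1 through 75 — takes one from each pair and avoids the property.
Choosing 76 forces two into the same pair by pigeonhole, and those sum to 151. So 76.

76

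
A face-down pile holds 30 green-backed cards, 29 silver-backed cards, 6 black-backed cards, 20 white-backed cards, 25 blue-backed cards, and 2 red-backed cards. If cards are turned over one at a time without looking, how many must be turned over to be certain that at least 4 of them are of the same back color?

In the worst case we take at most 3 of each back color, but all 2 red-backed (fewer than 3), giving 3 + 3 + 3 + 3 + 3 + 2 = 17.
One more card then forces some back color to 4, so 17 + 1 = 18.

18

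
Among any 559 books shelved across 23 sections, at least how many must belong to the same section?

The 559 books fall into 23 sections.
If each of the 23 sections held at most 24, the total would be at most 23 × 24 = 552 < 559, a contradiction.
So at least one holds ⌈559/23⌉ = 25.

25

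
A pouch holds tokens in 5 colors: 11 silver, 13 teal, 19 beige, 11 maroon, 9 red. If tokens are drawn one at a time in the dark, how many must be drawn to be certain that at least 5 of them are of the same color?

21

Treat the 5 colors as pigeonholes.
The worst case takes 4 tokens of each color without reaching 5 of any: 5 × 4 = 20.
The next token must bring some color to 5, so 20 + 1 = 21.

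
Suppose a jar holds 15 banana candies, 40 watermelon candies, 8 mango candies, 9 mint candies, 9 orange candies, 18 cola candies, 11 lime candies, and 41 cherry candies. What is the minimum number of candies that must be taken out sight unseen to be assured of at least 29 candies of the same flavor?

127

Treat the 8 flavors as pigeonholes.
In the worst case we take at most 28 of each flavor, but all 15 banana, all 8 mango, all 9 mint, all 9 orange, all 18 cola, and all 11 lime (fewer than 28), giving 15 + 28 + 8 + 9 + 9 + 18 + 11 + 28 = 126.
One more candy then forces some flavor to 29, so 126 + 1 = 127.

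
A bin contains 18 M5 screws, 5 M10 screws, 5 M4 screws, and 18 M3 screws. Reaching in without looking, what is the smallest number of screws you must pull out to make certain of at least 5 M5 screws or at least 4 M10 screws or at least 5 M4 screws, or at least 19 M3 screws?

The worst case stops just short of every target: 4 M5, 3 M10, 4 M4, 18 M3 — 4 + 3 + 4 + 18 = 29 screws.
One more screw must push some size to its target, so 29 + 1 = 30.

30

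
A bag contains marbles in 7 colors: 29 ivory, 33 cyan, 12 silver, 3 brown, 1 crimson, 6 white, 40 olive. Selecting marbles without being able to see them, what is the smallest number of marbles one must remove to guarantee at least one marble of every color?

124

The hardest color to obtain is crimson: we could draw every other marble first — 124 − 1 = 123 marbles — without a single crimson one.
The next draw must be crimson, so 123 + 1 = 124.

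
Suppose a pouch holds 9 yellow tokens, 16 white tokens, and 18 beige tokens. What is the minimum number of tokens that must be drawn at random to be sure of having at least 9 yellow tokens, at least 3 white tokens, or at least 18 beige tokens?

28

The worst case stops just short of every target: 8 yellow, 2 white, 17 beige — 8 + 2 + 17 = 27 tokens.
One more token must push some color to its target, so 27 + 1 = 28.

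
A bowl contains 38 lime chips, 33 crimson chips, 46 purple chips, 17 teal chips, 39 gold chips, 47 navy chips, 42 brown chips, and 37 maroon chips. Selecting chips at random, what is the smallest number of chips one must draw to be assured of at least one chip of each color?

283

The hardest color to obtain is teal: we could draw every other chip first — 299 − 17 = 282 chips — without a single teal one.
The next draw must be teal, so 282 + 1 = 283.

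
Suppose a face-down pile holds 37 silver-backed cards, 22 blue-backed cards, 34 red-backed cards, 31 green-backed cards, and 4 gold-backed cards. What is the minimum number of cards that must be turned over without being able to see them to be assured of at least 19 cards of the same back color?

77

In the worst case we take at most 18 of each back color, but all 4 gold-backed (fewer than 18), giving 18 + 18 + 18 + 18 + 4 = 76.
One more card then forces some back color to 19, so 76 + 1 = 77.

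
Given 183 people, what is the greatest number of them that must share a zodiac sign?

The 183 people fall into 12 zodiac signs.
If each of the 12 zodiac signs held at most 15, the total would be at most 12 × 15 = 180 < 183, a contradiction.
So at least one holds ⌈183/12⌉ = 16.

16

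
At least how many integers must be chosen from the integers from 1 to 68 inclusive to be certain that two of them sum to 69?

Partition {1, …, 68} into 34 pairs: {1,68}, {2,67}, …, {34,35}.
Choosing 34 integers — say the integers 1 through 34 — takes one from each pair and avoids the property.
Choosing 35 forces two into the same pair by pigeonhole, and those sum to 69. So 35.

35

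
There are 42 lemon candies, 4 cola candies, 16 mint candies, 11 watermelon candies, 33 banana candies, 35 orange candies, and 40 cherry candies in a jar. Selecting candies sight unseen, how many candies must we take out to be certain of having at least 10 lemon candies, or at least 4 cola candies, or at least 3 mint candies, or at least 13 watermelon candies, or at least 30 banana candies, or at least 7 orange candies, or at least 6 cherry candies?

66

The worst case stops just short of every target: 9 lemon, 3 cola, 2 mint, all 11 watermelon, 29 banana, 6 orange, 5 cherry — 9 + 3 + 2 + 11 + 29 + 6 + 5 = 65 candies.
One more candy must push some flavor to its target, so 65 + 1 = 66.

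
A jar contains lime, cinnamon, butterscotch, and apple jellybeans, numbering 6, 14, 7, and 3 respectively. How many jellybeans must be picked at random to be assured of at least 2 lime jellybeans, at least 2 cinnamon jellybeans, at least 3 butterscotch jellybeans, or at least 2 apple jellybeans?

Each of the 4 flavors has its own threshold; avoid all of them simultaneously.
The worst case stops just short of every target: 1 lime, 1 cinnamon, 2 butterscotch, 1 apple — 1 + 1 + 2 + 1 = 5 jellybeans.
One more jellybean must push some flavor to its target, so 5 + 1 = 6.

6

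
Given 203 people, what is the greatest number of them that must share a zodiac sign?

The 203 people fall into 12 zodiac signs.
If each of the 12 zodiac signs held at most 16, the total would be at most 12 × 16 = 192 < 203, a contradiction.
So at least one holds ⌈203/12⌉ = 17.

17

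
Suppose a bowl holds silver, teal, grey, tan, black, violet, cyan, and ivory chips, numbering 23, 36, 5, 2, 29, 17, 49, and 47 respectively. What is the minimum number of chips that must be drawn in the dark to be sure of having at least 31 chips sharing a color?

167

Treat the 8 colors as pigeonholes.
In the worst case we take at most 30 of each color, but all 23 silver, all 5 grey, all 2 tan, all 29 black, and all 17 violet (fewer than 30), giving 23 + 30 + 5 + 2 + 29 + 17 + 30 + 30 = 166.
One more chip then forces some color to 31, so 166 + 1 = 167.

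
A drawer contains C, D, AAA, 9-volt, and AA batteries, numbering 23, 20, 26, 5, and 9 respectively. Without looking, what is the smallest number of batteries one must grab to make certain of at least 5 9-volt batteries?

83

To avoid 9-volt batteries as long as possible, exhaust the other 4 types first.
The worst case draws every non-9-volt battery first: 23 + 20 + 26 + 9 = 78.
The next 5 draws are then forced to be 9-volt, giving 78 + 5 = 83.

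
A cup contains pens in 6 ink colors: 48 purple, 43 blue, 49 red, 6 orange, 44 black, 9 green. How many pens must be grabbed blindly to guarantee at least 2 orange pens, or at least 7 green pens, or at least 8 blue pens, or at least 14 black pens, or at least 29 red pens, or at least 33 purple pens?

88

Each of the 6 ink colors has its own threshold; avoid all of them simultaneously.
The worst case stops just short of every target: 32 purple, 7 blue, 28 red, 1 orange, 13 black, 6 green — 32 + 7 + 28 + 1 + 13 + 6 = 87 pens.
One more pen must push some ink color to its target, so 87 + 1 = 88.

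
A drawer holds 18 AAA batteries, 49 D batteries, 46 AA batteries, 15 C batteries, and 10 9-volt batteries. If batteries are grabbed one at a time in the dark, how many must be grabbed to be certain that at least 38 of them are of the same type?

Treat the 5 types as pigeonholes.
In the worst case we take at most 37 of each type, but all 18 AAA, all 15 C, and all 10 9-volt (fewer than 37), giving 18 + 37 + 37 + 15 + 10 = 117.
One more battery then forces some type to 38, so 117 + 1 = 118.

118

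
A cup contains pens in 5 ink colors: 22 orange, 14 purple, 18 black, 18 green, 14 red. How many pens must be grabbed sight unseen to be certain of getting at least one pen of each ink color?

The hardest ink color to obtain is purple: we could draw every other pen first — 86 − 14 = 72 pens — without a single purple one.
The next draw must be purple, so 72 + 1 = 73.

73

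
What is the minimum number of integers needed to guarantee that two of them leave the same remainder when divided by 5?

6

There are 5 residue classes modulo 5 acting as pigeonholes.
With 5 integers we could place one in each, avoiding any repeat.
One more forces some class to hold 2, so 5 + 1 = 6.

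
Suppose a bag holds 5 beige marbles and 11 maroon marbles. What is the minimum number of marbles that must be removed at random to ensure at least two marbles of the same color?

The worst case takes 1 marble of each color without reaching 2 of any: 2 × 1 = 2.
The next marble must bring some color to 2, so 2 + 1 = 3.

3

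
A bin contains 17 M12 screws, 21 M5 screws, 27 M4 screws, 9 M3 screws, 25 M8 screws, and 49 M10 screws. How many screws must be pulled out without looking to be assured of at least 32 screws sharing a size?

131

In the worst case we take at most 31 of each size, but all 17 M12, all 21 M5, all 27 M4, all 9 M3, and all 25 M8 (fewer than 31), giving 17 + 21 + 27 + 9 + 25 + 31 = 130.
One more screw then forces some size to 32, so 130 + 1 = 131.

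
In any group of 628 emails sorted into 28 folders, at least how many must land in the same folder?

23

The 628 emails fall into 28 folders.
If each of the 28 folders held at most 22, the total would be at most 28 × 22 = 616 < 628, a contradiction.
So at least one holds ⌈628/28⌉ = 23.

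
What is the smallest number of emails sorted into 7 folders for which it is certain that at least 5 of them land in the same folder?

There are 7 folders acting as pigeonholes.
With 7 × 4 = 28 emails we could place exactly 4 in each, with no class reaching 5.
One more forces some class to hold 5, so 28 + 1 = 29.

29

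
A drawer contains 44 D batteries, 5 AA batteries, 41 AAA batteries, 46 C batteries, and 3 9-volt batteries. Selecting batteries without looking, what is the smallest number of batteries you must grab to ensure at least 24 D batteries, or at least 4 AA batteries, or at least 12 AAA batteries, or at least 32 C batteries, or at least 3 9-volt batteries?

Each of the 5 types has its own threshold; avoid all of them simultaneously.
The worst case stops just short of every target: 23 D, 3 AA, 11 AAA, 31 C, 2 9-volt — 23 + 3 + 11 + 31 + 2 = 70 batteries.
One more battery must push some type to its target, so 70 + 1 = 71.

71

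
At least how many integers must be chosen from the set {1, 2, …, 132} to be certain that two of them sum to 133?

67

Partition {1, …, 132} into 66 pairs: {1,132}, {2,131}, …, {66,67}.
Choosing 66 integers — say the integers 1 through 66 — takes one from each pair and avoids the property.
Choosing 67 forces two into the same pair by pigeonhole, and those sum to 133. So 67.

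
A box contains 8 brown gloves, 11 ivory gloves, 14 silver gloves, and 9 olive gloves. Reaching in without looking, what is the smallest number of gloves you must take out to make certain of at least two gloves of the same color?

The worst case takes 1 glove of each color without reaching 2 of any: 4 × 1 = 4.
The next glove must bring some color to 2, so 4 + 1 = 5.

5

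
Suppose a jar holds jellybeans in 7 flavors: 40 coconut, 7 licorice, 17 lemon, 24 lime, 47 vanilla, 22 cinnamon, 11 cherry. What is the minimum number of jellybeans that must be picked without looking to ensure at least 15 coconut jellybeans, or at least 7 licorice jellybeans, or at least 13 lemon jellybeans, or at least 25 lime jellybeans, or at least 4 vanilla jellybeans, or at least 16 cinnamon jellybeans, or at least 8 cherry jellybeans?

82

The worst case stops just short of every target: 14 coconut, 6 licorice, 12 lemon, 24 lime, 3 vanilla, 15 cinnamon, 7 cherry — 14 + 6 + 12 + 24 + 3 + 15 + 7 = 81 jellybeans.
One more jellybean must push some flavor to its target, so 81 + 1 = 82.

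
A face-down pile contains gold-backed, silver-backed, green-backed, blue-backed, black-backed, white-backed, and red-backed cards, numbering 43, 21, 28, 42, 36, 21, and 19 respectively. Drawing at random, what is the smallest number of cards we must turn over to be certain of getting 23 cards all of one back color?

In the worst case we take at most 22 of each back color, but all 21 silver-backed, all 21 white-backed, and all 19 red-backed (fewer than 22), giving 22 + 21 + 22 + 22 + 22 + 21 + 19 = 149.
One more card then forces some back color to 23, so 149 + 1 = 150.

150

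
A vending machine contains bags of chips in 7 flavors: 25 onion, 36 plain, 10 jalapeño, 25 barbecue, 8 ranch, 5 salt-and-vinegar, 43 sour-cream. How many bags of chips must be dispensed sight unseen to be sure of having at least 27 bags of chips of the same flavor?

126

In the worst case we take at most 26 of each flavor, but all 25 onion, all 10 jalapeño, all 25 barbecue, all 8 ranch, and all 5 salt-and-vinegar (fewer than 26), giving 25 + 26 + 10 + 25 + 8 + 5 + 26 = 125.
One more bag of chips then forces some flavor to 27, so 125 + 1 = 126.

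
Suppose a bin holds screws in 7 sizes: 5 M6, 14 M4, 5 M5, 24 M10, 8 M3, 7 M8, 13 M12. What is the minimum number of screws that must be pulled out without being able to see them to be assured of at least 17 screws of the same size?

69

In the worst case we take at most 16 of each size, but all 5 M6, all 14 M4, all 5 M5, all 8 M3, all 7 M8, and all 13 M12 (fewer than 16), giving 5 + 14 + 5 + 16 + 8 + 7 + 13 = 68.
One more screw then forces some size to 17, so 68 + 1 = 69.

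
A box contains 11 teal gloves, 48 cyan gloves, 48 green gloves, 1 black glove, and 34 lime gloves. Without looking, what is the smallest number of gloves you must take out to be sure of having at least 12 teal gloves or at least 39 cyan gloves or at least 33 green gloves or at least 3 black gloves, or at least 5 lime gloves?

87

Each of the 5 colors has its own threshold; avoid all of them simultaneously.
The worst case stops just short of every target: 11 teal, 38 cyan, 32 green, all 1 black, 4 lime — 11 + 38 + 32 + 1 + 4 = 86 gloves.
One more glove must push some color to its target, so 86 + 1 = 87.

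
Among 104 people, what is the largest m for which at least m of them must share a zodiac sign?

9

The 104 people fall into 12 zodiac signs.
If each of the 12 zodiac signs held at most 8, the total would be at most 12 × 8 = 96 < 104, a contradiction.
So at least one holds ⌈104/12⌉ = 9.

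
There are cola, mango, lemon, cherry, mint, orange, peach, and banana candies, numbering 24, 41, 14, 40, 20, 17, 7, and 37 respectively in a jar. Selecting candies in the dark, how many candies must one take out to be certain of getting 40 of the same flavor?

198

In the worst case we take at most 39 of each flavor, but all 24 cola, all 14 lemon, all 20 mint, all 17 orange, all 7 peach, and all 37 banana (fewer than 39), giving 24 + 39 + 14 + 39 + 20 + 17 + 7 + 37 = 197.
One more candy then forces some flavor to 40, so 197 + 1 = 198.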